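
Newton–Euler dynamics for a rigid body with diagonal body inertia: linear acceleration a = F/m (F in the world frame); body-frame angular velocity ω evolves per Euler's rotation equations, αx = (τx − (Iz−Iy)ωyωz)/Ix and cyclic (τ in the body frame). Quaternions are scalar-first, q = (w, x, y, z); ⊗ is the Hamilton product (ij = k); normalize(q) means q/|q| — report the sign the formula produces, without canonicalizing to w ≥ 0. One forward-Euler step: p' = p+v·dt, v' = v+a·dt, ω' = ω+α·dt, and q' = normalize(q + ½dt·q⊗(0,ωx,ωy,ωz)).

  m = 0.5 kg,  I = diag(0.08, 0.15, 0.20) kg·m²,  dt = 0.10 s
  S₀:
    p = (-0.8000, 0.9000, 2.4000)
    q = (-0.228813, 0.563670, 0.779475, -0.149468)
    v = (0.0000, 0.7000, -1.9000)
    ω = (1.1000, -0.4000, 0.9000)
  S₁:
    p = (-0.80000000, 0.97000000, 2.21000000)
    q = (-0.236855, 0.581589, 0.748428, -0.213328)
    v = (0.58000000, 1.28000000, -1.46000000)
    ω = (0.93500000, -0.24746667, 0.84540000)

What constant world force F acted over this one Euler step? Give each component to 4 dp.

F = (2.9000, 2.9000, 2.2000)

v₁ − v₀ = (0.58000000, 0.58000000, 0.44000000)
applied force F = (2.9000, 2.9000, 2.2000)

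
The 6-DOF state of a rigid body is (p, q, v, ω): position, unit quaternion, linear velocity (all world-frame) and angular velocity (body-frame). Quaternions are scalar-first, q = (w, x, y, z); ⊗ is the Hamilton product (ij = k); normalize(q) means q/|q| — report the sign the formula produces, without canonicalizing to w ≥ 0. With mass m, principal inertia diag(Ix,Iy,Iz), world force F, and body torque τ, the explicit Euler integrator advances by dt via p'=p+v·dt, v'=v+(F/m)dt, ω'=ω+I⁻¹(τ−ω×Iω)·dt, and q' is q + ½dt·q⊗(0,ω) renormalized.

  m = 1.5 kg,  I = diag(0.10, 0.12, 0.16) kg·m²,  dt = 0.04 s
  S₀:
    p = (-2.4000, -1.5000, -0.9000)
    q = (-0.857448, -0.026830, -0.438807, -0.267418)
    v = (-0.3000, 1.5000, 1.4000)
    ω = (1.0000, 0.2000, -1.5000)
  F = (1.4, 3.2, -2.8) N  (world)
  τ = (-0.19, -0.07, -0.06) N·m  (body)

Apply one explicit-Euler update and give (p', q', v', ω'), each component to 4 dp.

gyro term ω×Iω = (-0.0120, 0.0900, 0.0040)
(τ − ω×Iω)/I = (-1.7800, -1.3333, -0.4000)
ω + α·dt = (0.9288, 0.1467, -1.5160)
Hamilton product q⊗(0,ω) = (-0.2865356, -0.1457539, -0.4791526, 1.7196130)
updated quaternion q' = (-0.8626, -0.0297, -0.4481, -0.2329)
p' = p + v·dt = (-2.4120, -1.4400, -0.8440)
v + (F/m)dt = (-0.2627, 1.5853, 1.3253)

p' = (-2.4120, -1.4400, -0.8440)
q' = (-0.8626, -0.0297, -0.4481, -0.2329)
v' = (-0.2627, 1.5853, 1.3253)
ω' = (0.9288, 0.1467, -1.5160)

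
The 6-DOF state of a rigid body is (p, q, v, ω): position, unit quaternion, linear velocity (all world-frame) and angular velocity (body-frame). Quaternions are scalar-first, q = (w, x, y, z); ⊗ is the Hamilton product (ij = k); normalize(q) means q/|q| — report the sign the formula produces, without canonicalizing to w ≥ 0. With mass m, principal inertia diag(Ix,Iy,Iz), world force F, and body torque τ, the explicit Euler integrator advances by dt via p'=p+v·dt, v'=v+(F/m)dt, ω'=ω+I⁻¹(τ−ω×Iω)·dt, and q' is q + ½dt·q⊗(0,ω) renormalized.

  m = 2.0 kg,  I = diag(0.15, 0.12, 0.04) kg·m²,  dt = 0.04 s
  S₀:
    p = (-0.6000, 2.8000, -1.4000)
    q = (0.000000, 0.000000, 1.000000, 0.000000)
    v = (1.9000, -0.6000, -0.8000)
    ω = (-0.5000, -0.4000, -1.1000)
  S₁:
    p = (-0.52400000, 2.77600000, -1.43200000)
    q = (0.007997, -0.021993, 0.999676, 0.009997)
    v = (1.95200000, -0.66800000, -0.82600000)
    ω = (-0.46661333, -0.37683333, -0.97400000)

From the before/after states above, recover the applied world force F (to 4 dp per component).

F = (2.6000, -3.4000, -1.3000)

Δv = v₁−v₀ = (0.05200000, -0.06800000, -0.02600000)
F = m·Δv/dt = (2.6000, -3.4000, -1.3000)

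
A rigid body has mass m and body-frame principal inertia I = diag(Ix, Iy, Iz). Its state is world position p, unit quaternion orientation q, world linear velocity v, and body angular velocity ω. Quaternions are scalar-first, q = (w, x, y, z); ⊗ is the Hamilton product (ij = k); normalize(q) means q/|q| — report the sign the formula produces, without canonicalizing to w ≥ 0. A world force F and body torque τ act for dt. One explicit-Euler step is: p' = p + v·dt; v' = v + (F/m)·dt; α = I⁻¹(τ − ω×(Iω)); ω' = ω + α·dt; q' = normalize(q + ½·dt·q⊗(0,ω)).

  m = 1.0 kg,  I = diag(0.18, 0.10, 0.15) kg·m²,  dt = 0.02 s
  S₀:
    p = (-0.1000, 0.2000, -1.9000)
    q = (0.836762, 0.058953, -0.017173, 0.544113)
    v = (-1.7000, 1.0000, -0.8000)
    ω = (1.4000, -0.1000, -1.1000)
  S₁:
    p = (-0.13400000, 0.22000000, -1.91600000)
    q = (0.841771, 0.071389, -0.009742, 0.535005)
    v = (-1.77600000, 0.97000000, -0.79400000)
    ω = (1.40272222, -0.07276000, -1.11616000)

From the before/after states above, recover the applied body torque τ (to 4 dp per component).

τ = (0.0300, 0.0900, -0.1100)

Δω = ω₁−ω₀ = (0.00272222, 0.02724000, -0.01616000)
gyro term ω₀×Iω₀ = (0.0055, -0.0462, 0.0112)
I·α + gyro = (0.0300, 0.0900, -0.1100)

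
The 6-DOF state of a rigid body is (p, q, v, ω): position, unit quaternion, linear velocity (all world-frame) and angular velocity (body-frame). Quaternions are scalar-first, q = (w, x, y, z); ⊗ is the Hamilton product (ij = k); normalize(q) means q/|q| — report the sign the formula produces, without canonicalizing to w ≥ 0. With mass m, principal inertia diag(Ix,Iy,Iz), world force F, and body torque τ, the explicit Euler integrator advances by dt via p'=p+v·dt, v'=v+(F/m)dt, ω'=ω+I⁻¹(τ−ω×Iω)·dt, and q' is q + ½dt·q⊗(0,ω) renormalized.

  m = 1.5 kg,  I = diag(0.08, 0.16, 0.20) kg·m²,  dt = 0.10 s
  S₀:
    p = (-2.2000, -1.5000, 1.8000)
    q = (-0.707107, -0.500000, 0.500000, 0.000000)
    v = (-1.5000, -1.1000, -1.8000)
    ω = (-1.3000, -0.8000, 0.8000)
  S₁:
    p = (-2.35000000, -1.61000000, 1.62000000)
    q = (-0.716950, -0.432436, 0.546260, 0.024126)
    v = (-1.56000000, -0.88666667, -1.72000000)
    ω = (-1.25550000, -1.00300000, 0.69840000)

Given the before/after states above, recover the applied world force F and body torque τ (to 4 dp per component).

F = (-0.9000, 3.2000, 1.2000)
τ = (0.0100, -0.2000, -0.1200)

ω₁ − ω₀ = (0.04450000, -0.20300000, -0.10160000)
applied torque τ = (0.0100, -0.2000, -0.1200)
Δv = v₁−v₀ = (-0.06000000, 0.21333333, 0.08000000)
m·(v₁−v₀)/dt = (-0.9000, 3.2000, 1.2000)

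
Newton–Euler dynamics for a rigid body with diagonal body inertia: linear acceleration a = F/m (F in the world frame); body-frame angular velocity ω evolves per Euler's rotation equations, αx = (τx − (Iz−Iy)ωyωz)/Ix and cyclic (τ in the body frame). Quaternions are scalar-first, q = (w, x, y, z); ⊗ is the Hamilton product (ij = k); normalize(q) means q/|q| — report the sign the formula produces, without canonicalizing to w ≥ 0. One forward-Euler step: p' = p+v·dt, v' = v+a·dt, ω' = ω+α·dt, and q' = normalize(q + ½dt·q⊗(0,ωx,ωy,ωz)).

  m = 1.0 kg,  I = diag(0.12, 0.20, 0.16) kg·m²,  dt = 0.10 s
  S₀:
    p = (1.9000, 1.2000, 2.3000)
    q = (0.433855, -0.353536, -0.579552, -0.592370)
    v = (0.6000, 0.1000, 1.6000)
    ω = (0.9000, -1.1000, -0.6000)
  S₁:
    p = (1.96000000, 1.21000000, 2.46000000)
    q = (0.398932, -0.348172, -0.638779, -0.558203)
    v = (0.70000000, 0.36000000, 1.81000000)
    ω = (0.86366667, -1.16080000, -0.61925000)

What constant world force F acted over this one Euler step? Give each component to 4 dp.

F = (1.0000, 2.6000, 2.1000)

Δv = v₁−v₀ = (0.10000000, 0.26000000, 0.21000000)
m·(v₁−v₀)/dt = (1.0000, 2.6000, 2.1000)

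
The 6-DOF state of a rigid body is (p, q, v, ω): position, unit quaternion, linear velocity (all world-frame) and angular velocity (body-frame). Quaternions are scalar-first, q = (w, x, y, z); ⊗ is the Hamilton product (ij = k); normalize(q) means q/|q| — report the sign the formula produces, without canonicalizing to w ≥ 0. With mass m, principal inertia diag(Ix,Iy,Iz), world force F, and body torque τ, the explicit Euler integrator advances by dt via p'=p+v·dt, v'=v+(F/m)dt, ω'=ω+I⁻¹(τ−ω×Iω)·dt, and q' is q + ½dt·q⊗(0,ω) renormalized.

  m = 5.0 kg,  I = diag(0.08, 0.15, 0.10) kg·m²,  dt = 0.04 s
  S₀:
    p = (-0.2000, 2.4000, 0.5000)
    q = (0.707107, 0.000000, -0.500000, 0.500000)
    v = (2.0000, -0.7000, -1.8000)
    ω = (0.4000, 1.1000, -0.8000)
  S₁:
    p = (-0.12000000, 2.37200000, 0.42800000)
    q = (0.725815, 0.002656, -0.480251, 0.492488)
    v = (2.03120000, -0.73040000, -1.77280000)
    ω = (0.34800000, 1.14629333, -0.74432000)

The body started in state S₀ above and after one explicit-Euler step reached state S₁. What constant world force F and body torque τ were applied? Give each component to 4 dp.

F = (3.9000, -3.8000, 3.4000)
τ = (-0.0600, 0.1800, 0.1700)

Δω = ω₁−ω₀ = (-0.05200000, 0.04629333, 0.05568000)
ω₀×(Iω₀) = (0.0440, 0.0064, 0.0308)
τ = I·(Δω/dt) + ω₀×(Iω₀) = (-0.0600, 0.1800, 0.1700)
Δv = v₁−v₀ = (0.03120000, -0.03040000, 0.02720000)
m·(v₁−v₀)/dt = (3.9000, -3.8000, 3.4000)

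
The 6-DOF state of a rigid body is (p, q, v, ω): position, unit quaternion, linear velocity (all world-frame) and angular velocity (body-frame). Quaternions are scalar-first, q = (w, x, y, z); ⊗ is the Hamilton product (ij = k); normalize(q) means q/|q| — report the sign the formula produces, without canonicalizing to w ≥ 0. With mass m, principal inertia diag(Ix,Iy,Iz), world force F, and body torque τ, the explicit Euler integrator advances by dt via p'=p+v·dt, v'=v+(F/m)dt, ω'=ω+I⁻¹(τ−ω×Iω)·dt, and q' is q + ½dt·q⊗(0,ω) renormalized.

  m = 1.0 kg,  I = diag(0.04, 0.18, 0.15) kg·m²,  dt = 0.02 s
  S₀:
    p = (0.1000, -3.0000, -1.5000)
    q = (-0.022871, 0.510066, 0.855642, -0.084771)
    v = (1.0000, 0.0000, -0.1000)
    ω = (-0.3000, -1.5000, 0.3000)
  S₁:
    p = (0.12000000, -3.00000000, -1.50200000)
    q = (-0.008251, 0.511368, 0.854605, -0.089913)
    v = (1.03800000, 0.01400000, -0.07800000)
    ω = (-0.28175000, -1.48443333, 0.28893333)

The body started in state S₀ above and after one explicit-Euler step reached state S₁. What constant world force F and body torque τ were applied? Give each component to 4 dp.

F = (1.9000, 0.7000, 1.1000)
τ = (0.0500, 0.1500, -0.0200)

velocity change Δv = (0.03800000, 0.01400000, 0.02200000)
m·(v₁−v₀)/dt = (1.9000, 0.7000, 1.1000)
rate change Δω = (0.01825000, 0.01556667, -0.01106667)
precession coupling = (0.0135, 0.0099, 0.0630)
τ = I·(Δω/dt) + ω₀×(Iω₀) = (0.0500, 0.1500, -0.0200)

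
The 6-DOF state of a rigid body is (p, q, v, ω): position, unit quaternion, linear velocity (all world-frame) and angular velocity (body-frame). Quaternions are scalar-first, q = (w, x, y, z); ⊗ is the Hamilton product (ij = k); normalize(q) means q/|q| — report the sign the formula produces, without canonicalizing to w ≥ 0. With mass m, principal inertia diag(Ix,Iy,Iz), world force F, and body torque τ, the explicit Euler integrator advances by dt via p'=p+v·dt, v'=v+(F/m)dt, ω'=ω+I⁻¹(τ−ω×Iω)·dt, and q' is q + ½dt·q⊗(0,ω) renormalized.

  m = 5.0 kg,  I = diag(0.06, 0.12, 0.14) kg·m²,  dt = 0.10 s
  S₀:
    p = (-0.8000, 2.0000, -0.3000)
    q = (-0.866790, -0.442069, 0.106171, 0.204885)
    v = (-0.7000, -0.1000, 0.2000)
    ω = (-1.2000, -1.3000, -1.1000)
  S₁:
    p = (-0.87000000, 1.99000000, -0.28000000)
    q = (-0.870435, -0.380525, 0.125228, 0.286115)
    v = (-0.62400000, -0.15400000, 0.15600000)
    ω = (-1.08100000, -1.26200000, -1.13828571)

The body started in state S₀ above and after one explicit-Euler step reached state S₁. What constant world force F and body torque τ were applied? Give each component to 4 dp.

F = (3.8000, -2.7000, -2.2000)
τ = (0.1000, -0.0600, 0.0400)

v₁ − v₀ = (0.07600000, -0.05400000, -0.04400000)
m·(v₁−v₀)/dt = (3.8000, -2.7000, -2.2000)
Δω = ω₁−ω₀ = (0.11900000, 0.03800000, -0.03828571)
precession coupling = (0.0286, -0.1056, 0.0936)
I·α + gyro = (0.1000, -0.0600, 0.0400)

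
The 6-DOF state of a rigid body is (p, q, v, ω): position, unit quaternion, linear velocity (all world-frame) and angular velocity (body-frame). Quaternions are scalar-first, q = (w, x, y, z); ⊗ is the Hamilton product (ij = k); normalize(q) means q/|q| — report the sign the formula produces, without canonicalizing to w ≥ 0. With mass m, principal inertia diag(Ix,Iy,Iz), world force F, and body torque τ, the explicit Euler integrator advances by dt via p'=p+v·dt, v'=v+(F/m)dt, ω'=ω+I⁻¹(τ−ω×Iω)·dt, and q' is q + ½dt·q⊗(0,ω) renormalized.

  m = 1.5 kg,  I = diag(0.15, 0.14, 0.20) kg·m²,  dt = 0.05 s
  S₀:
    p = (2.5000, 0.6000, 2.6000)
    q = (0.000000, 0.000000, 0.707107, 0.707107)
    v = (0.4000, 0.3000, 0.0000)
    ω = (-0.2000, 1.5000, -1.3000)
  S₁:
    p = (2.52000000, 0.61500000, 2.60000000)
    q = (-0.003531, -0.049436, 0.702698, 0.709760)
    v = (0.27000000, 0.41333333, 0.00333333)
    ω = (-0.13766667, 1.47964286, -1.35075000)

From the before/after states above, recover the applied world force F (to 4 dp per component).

v₁ − v₀ = (-0.13000000, 0.11333333, 0.00333333)
m·(v₁−v₀)/dt = (-3.9000, 3.4000, 0.1000)

F = (-3.9000, 3.4000, 0.1000)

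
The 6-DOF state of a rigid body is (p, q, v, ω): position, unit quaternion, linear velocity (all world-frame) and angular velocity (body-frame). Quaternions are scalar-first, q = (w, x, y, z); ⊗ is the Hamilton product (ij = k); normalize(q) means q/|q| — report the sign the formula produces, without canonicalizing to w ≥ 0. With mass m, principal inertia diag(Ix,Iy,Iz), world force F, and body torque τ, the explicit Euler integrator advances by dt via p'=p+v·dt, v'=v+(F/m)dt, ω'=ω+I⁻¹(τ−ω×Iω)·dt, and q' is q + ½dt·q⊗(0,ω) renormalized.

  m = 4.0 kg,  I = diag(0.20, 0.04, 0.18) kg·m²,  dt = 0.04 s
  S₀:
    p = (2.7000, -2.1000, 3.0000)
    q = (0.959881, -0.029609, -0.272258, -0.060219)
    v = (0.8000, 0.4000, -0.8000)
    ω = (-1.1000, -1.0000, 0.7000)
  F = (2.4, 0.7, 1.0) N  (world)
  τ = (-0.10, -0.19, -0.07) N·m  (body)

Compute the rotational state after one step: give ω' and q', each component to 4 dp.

precession coupling ω×(Iω) = (-0.0980, -0.0154, -0.1760)
(τ − ω×Iω)/I = (-0.0100, -4.3650, 0.5889)
new body rate ω' = (-1.1004, -1.1746, 0.7236)
2q̇ = q⊗(0,ω) = (-0.2626746, -1.3066687, -0.8729138, 0.4020419)
q + ½dt·q⊗(0,ω), renormalized = (0.9541, -0.0557, -0.2896, -0.0522)

ω' = (-1.1004, -1.1746, 0.7236)
q' = (0.9541, -0.0557, -0.2896, -0.0522)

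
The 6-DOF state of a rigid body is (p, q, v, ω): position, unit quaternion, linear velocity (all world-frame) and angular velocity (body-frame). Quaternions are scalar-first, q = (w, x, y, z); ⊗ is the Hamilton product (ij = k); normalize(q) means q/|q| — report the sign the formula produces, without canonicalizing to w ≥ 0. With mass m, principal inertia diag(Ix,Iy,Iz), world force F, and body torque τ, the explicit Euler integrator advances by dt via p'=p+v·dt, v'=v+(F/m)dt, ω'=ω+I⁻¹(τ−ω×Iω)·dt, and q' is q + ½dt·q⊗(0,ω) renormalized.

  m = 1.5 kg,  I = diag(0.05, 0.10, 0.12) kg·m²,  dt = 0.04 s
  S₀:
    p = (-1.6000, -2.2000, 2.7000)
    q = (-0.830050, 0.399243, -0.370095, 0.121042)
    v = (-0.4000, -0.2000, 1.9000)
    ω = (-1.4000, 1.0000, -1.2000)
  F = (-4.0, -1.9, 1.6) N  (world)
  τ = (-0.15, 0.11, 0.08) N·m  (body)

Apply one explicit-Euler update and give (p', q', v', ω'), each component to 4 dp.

p' = (-1.6160, -2.2080, 2.7760)
q' = (-0.8079, 0.4286, -0.3802, 0.1385)
v' = (-0.5067, -0.2507, 1.9427)
ω' = (-1.5008, 1.0910, -1.1500)

linear accel F/m = (-2.6667, -1.2667, 1.0667)
p + v·dt = (-1.6160, -2.2080, 2.7760)
new velocity v' = (-0.5067, -0.2507, 1.9427)
precession coupling ω×(Iω) = (-0.0240, -0.1176, -0.0700)
α = I⁻¹(τ − ω×Iω) = (-2.5200, 2.2760, 1.2500)
new body rate ω' = (-1.5008, 1.0910, -1.1500)
2q̇ = q⊗(0,ω) = (1.0742856, 1.4851420, -0.5204172, 0.8771700)
q' = normalize(q + ½dt·q⊗(0,ω)) = (-0.8079, 0.4286, -0.3802, 0.1385)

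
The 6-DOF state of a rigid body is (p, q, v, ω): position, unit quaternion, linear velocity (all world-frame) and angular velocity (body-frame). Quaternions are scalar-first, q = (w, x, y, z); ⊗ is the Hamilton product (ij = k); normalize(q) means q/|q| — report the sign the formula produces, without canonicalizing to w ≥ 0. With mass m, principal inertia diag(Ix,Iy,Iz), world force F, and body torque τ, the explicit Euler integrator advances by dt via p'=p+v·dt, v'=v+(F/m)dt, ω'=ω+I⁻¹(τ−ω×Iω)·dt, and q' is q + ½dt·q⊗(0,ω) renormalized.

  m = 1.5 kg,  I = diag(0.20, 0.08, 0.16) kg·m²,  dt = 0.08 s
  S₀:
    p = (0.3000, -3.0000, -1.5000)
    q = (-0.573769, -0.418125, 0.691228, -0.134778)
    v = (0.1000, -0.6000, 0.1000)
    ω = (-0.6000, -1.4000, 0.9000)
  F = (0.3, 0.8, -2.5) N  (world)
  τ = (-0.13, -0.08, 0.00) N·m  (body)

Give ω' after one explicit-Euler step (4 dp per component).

ω' = (-0.6117, -1.4584, 0.9504)

ω×(Iω) gyroscopic = (-0.1008, -0.0216, -0.1008)
(τ − ω×Iω)/I = (-0.1460, -0.7300, 0.6300)
ω + α·dt = (-0.6117, -1.4584, 0.9504)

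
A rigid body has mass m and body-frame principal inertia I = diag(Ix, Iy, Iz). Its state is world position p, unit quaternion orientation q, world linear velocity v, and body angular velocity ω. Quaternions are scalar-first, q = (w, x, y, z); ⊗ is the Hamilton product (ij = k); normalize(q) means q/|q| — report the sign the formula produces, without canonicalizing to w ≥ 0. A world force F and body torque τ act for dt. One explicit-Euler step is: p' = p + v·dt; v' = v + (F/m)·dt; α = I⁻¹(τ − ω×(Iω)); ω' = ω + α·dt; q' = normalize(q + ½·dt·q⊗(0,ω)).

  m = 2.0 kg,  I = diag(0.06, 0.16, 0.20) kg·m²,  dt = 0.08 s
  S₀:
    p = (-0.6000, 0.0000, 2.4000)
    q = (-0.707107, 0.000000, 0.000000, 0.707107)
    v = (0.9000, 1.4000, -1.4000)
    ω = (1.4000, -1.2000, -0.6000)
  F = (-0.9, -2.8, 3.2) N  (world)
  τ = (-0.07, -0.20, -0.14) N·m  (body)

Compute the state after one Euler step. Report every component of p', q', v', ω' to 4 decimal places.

a = F/m = (-0.4500, -1.4000, 1.6000)
p' = p + v·dt = (-0.5280, 0.1120, 2.2880)
new velocity v' = (0.8640, 1.2880, -1.2720)
α = I⁻¹(τ − ω×Iω) = (-1.6467, -1.9850, 0.1400)
new body rate ω' = (1.2683, -1.3588, -0.5888)
Hamilton product q⊗(0,ω) = (0.4242642, -0.1414214, 1.8384782, 0.4242642)
updated quaternion q' = (-0.6881, -0.0056, 0.0733, 0.7219)

p' = (-0.5280, 0.1120, 2.2880)
q' = (-0.6881, -0.0056, 0.0733, 0.7219)
v' = (0.8640, 1.2880, -1.2720)
ω' = (1.2683, -1.3588, -0.5888)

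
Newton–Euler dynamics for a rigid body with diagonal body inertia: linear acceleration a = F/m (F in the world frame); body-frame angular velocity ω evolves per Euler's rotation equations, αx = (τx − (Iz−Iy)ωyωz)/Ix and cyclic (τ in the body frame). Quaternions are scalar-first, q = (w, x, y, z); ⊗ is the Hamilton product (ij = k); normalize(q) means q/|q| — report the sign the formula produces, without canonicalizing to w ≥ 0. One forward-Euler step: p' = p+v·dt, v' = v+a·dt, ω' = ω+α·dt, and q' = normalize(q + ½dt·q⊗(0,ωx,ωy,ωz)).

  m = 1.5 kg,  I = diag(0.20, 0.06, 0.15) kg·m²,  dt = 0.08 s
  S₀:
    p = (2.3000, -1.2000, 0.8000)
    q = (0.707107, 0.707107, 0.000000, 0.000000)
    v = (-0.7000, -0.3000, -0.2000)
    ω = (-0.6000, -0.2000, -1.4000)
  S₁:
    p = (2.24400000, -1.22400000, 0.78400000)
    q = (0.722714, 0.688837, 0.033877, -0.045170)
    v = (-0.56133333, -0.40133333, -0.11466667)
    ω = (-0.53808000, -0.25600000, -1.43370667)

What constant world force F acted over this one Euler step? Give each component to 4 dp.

F = (2.6000, -1.9000, 1.6000)

Δv = v₁−v₀ = (0.13866667, -0.10133333, 0.08533333)
m·(v₁−v₀)/dt = (2.6000, -1.9000, 1.6000)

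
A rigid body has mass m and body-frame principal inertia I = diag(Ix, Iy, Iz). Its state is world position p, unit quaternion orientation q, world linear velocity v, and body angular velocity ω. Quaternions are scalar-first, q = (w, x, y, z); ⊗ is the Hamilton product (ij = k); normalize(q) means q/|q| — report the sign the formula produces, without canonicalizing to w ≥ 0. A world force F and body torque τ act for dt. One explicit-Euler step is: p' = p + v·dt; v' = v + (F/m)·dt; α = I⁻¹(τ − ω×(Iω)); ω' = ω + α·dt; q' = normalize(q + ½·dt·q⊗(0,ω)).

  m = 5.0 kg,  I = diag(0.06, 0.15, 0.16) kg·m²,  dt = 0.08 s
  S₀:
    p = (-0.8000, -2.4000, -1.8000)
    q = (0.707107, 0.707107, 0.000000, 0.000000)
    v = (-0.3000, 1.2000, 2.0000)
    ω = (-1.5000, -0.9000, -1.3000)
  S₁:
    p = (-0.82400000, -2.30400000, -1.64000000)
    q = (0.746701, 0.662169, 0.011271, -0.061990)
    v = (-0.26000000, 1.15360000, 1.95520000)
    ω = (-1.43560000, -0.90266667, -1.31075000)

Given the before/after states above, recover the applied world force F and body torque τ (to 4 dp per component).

F = (2.5000, -2.9000, -2.8000)
τ = (0.0600, -0.2000, 0.1000)

Δv = v₁−v₀ = (0.04000000, -0.04640000, -0.04480000)
applied force F = (2.5000, -2.9000, -2.8000)
Δω = ω₁−ω₀ = (0.06440000, -0.00266667, -0.01075000)
ω₀×(Iω₀) = (0.0117, -0.1950, 0.1215)
applied torque τ = (0.0600, -0.2000, 0.1000)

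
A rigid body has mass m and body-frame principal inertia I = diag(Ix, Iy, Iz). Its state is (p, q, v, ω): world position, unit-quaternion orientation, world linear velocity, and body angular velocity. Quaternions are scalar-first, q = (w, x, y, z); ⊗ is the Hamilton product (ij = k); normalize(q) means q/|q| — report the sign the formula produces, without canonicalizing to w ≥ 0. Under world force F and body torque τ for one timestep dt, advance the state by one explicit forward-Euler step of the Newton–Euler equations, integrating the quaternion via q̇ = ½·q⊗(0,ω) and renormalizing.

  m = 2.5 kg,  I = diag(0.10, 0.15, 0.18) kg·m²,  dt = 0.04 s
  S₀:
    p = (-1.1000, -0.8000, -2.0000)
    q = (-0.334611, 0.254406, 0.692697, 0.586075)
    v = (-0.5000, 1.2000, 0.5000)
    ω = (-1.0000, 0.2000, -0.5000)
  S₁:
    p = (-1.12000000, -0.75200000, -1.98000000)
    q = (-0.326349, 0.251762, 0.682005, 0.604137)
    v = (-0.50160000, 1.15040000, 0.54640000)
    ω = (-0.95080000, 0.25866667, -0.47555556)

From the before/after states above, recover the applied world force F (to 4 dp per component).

v₁ − v₀ = (-0.00160000, -0.04960000, 0.04640000)
m·(v₁−v₀)/dt = (-0.1000, -3.1000, 2.9000)

F = (-0.1000, -3.1000, 2.9000)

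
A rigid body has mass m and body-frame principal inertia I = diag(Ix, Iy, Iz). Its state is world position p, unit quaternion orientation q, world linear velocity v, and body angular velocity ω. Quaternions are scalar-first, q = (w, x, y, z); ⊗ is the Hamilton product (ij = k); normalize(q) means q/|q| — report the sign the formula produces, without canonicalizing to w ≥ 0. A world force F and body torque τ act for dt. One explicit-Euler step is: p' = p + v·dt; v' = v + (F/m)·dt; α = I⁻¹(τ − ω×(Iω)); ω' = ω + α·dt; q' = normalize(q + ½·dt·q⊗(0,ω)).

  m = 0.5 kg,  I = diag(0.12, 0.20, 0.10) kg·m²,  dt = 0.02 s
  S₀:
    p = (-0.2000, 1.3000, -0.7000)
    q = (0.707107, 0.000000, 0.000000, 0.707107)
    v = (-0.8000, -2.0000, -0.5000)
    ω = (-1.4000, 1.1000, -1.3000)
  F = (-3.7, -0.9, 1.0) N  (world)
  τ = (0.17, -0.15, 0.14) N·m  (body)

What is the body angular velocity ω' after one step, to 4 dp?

ω' = (-1.3955, 1.0814, -1.2474)

angular accel α = (0.2250, -0.9320, 2.6320)
new body rate ω' = (-1.3955, 1.0814, -1.2474)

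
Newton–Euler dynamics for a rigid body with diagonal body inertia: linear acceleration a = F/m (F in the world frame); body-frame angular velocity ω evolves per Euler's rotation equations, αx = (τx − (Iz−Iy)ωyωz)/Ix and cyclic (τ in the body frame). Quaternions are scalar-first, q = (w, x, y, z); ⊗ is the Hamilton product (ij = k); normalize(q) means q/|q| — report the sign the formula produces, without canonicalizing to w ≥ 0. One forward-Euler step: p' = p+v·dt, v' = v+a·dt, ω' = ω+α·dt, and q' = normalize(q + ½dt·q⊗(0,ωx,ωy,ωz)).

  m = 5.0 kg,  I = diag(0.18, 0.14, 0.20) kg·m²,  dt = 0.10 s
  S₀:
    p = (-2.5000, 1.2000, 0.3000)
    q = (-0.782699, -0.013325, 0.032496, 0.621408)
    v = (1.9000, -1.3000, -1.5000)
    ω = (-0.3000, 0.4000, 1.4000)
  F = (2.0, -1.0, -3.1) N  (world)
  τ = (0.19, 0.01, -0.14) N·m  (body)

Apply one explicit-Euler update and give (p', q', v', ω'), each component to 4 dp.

a = F/m = (0.4000, -0.2000, -0.6200)
new position p' = (-2.3100, 1.0700, 0.1500)
new velocity v' = (1.9400, -1.3200, -1.5620)
(τ − ω×Iω)/I = (0.8689, 0.0114, -0.7240)
ω + α·dt = (-0.2131, 0.4011, 1.3276)
q⊗(0,ω) = (-0.8869671, 0.0317409, -0.4808470, -1.0913598)
q + ½dt·q⊗(0,ω), renormalized = (-0.8248, -0.0117, 0.0084, 0.5653)

p' = (-2.3100, 1.0700, 0.1500)
q' = (-0.8248, -0.0117, 0.0084, 0.5653)
v' = (1.9400, -1.3200, -1.5620)
ω' = (-0.2131, 0.4011, 1.3276)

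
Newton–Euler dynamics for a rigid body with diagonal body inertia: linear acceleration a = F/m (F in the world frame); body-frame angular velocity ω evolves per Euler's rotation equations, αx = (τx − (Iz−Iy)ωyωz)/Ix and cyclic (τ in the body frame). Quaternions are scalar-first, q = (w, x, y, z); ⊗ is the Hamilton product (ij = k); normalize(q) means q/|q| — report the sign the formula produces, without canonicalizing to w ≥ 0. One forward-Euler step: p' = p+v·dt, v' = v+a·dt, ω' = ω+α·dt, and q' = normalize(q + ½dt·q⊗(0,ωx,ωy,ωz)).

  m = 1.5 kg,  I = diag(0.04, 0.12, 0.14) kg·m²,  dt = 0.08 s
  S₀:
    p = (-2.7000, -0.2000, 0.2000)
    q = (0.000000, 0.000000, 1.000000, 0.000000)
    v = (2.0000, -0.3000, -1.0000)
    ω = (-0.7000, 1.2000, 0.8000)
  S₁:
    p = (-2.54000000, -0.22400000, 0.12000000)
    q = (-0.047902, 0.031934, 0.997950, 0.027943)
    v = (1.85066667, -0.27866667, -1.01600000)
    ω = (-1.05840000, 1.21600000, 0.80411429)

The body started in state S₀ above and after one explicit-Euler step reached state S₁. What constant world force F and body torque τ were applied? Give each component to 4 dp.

Δω = ω₁−ω₀ = (-0.35840000, 0.01600000, 0.00411429)
gyro term ω₀×Iω₀ = (0.0192, 0.0560, -0.0672)
applied torque τ = (-0.1600, 0.0800, -0.0600)
Δv = v₁−v₀ = (-0.14933333, 0.02133333, -0.01600000)
m·(v₁−v₀)/dt = (-2.8000, 0.4000, -0.3000)

F = (-2.8000, 0.4000, -0.3000)
τ = (-0.1600, 0.0800, -0.0600)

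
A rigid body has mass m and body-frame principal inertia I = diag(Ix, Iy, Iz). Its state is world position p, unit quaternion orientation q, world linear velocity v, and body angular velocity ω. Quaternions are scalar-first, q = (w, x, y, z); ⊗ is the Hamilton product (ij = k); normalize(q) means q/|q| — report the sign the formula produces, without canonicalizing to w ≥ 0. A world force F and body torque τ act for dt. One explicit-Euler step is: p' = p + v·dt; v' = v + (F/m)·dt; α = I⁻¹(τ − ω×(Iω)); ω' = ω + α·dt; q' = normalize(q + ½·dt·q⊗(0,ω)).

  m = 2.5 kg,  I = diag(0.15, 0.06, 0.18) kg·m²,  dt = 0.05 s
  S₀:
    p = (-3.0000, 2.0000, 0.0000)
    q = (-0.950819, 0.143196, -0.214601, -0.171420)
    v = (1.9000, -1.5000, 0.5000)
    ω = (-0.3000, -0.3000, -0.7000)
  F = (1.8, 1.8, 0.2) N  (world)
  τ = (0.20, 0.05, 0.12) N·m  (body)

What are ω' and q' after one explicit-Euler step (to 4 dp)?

ω' = (-0.2417, -0.2531, -0.6644)
q' = (-0.9542, 0.1528, -0.2036, -0.1574)

gyro term ω×Iω = (0.0252, -0.0063, -0.0081)
(τ − ω×Iω)/I = (1.1653, 0.9383, 0.7117)
ω + α·dt = (-0.2417, -0.2531, -0.6644)
2q̇ = q⊗(0,ω) = (-0.1414155, 0.3840404, 0.4369089, 0.5582342)
q' = normalize(q + ½dt·q⊗(0,ω)) = (-0.9542, 0.1528, -0.2036, -0.1574)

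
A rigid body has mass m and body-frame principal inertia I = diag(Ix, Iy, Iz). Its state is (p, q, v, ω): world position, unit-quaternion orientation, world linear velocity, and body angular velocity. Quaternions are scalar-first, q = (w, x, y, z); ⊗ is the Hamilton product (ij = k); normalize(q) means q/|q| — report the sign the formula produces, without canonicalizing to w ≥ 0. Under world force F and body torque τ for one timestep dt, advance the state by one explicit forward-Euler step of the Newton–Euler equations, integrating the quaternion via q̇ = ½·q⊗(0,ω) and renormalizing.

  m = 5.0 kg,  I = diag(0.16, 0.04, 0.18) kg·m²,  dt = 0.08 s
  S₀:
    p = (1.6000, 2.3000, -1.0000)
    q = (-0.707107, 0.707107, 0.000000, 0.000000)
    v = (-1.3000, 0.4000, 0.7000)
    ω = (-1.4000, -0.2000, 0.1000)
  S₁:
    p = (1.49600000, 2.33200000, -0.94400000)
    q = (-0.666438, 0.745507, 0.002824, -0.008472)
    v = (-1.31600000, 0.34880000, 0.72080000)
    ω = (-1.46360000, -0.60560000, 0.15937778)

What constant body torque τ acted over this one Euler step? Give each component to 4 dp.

rate change Δω = (-0.06360000, -0.40560000, 0.05937778)
gyro term ω₀×Iω₀ = (-0.0028, 0.0028, -0.0336)
applied torque τ = (-0.1300, -0.2000, 0.1000)

τ = (-0.1300, -0.2000, 0.1000)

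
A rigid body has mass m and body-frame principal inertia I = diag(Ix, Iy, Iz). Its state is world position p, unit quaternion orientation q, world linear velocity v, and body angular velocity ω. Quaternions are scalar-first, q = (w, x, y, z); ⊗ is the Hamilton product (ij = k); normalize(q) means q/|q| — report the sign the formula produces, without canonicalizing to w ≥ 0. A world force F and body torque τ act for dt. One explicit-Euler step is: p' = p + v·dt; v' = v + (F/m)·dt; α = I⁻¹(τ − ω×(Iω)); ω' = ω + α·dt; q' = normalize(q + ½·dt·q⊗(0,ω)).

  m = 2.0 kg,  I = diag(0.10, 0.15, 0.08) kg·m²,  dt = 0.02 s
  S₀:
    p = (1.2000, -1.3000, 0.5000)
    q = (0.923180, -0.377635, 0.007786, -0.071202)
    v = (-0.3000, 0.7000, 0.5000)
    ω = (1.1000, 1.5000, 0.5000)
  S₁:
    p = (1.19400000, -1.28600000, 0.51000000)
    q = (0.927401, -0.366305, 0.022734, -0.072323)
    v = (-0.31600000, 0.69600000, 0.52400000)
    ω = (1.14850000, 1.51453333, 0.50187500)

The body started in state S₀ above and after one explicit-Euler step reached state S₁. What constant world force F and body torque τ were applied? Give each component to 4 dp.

F = (-1.6000, -0.4000, 2.4000)
τ = (0.1900, 0.1200, 0.0900)

Δω = ω₁−ω₀ = (0.04850000, 0.01453333, 0.00187500)
ω₀×(Iω₀) = (-0.0525, 0.0110, 0.0825)
I·α + gyro = (0.1900, 0.1200, 0.0900)
v₁ − v₀ = (-0.01600000, -0.00400000, 0.02400000)
applied force F = (-1.6000, -0.4000, 2.4000)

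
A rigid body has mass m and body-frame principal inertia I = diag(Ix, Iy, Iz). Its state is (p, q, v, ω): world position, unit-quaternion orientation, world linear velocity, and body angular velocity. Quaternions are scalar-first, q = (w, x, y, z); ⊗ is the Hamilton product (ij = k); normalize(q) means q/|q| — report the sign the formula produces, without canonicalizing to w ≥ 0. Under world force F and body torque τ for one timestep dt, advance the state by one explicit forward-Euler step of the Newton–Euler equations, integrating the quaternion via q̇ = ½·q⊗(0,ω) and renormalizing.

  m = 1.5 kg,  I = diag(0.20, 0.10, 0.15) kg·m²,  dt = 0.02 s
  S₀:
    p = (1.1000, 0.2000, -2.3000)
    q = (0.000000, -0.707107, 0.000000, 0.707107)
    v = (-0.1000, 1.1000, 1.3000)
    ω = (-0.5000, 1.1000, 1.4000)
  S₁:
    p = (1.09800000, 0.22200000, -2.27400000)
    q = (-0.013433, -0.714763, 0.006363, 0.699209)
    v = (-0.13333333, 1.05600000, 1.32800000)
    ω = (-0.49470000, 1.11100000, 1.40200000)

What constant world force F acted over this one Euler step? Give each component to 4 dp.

F = (-2.5000, -3.3000, 2.1000)

Δv = v₁−v₀ = (-0.03333333, -0.04400000, 0.02800000)
applied force F = (-2.5000, -3.3000, 2.1000)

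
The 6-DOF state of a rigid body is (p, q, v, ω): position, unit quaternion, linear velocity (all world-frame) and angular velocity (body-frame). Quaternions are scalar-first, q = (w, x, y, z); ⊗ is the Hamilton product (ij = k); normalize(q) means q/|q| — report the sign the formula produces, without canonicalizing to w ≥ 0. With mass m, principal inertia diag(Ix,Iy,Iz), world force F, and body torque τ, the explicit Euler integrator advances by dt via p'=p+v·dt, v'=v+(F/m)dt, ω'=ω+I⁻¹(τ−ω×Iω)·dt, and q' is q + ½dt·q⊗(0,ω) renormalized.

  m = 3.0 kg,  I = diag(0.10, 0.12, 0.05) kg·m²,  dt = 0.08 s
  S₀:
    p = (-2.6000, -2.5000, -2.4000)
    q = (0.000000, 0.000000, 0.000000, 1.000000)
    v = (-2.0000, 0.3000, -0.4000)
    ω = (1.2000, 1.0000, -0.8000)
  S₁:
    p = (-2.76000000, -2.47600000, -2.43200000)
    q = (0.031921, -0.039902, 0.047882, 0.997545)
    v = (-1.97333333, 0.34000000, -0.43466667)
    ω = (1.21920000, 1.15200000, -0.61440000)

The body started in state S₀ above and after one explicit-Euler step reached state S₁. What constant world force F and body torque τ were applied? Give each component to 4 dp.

F = (1.0000, 1.5000, -1.3000)
τ = (0.0800, 0.1800, 0.1400)

v₁ − v₀ = (0.02666667, 0.04000000, -0.03466667)
applied force F = (1.0000, 1.5000, -1.3000)
rate change Δω = (0.01920000, 0.15200000, 0.18560000)
applied torque τ = (0.0800, 0.1800, 0.1400)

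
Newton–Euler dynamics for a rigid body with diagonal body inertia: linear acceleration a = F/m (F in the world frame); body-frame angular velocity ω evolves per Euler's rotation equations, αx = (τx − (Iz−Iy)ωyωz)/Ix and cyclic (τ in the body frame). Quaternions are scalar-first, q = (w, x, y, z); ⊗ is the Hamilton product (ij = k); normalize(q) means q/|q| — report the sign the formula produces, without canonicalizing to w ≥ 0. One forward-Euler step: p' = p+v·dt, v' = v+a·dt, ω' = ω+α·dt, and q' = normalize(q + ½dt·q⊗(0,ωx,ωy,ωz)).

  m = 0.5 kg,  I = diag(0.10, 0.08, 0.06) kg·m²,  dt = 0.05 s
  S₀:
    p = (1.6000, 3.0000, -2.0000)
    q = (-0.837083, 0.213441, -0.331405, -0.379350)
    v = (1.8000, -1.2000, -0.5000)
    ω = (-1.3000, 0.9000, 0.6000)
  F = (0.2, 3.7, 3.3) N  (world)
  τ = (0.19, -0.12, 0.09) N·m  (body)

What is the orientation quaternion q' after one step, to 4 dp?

Hamilton product q⊗(0,ω) = (0.8033478, 1.2307799, -0.3882843, -0.7409794)
q' = normalize(q + ½dt·q⊗(0,ω)) = (-0.8163, 0.2440, -0.3408, -0.3975)

q' = (-0.8163, 0.2440, -0.3408, -0.3975)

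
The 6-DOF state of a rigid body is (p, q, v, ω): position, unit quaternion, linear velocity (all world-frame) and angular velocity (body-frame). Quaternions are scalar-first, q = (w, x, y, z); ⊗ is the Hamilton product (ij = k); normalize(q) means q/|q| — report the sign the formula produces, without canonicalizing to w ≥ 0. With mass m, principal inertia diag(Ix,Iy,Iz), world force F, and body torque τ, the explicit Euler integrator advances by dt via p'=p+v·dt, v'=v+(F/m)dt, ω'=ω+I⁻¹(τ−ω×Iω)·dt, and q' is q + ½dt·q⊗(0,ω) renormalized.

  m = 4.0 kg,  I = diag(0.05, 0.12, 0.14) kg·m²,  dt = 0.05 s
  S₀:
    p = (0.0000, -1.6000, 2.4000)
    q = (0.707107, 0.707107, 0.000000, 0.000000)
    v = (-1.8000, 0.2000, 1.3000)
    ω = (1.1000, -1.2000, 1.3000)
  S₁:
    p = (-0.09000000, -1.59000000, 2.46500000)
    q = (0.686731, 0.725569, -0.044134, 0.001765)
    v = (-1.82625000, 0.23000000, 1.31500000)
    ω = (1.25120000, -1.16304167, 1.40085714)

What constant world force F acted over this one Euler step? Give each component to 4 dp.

v₁ − v₀ = (-0.02625000, 0.03000000, 0.01500000)
m·(v₁−v₀)/dt = (-2.1000, 2.4000, 1.2000)

F = (-2.1000, 2.4000, 1.2000)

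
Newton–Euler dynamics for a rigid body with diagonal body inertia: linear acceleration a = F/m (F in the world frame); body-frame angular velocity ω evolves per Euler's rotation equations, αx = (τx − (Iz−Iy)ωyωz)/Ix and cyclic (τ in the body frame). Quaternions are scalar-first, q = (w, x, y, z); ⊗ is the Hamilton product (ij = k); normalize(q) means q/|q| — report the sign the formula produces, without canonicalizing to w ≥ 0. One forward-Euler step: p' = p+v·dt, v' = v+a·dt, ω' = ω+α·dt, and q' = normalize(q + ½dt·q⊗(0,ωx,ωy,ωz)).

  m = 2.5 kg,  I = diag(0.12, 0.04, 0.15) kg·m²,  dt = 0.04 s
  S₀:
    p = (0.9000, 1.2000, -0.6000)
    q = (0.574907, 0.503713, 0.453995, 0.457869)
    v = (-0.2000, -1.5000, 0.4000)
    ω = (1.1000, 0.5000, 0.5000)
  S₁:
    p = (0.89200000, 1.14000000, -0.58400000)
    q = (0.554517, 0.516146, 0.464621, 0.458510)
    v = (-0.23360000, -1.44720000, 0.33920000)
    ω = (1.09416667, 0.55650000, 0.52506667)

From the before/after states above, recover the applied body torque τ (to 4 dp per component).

τ = (0.0100, 0.0400, 0.0500)

ω₁ − ω₀ = (-0.00583333, 0.05650000, 0.02506667)
I·α + gyro = (0.0100, 0.0400, 0.0500)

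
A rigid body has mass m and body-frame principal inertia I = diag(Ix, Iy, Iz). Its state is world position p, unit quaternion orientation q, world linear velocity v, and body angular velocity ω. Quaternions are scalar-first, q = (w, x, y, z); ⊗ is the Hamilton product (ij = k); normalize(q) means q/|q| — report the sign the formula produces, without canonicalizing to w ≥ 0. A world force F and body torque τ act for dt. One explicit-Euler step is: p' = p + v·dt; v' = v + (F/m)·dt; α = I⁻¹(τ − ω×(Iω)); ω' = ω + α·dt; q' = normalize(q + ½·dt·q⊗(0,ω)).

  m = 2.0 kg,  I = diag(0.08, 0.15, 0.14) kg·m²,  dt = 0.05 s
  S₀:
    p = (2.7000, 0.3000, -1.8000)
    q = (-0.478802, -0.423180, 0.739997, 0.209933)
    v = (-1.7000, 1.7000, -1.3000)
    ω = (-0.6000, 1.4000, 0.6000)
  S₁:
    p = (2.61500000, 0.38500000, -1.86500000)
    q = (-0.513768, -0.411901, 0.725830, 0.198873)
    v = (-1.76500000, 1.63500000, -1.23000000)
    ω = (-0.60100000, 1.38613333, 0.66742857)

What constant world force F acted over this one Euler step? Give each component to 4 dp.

Δv = v₁−v₀ = (-0.06500000, -0.06500000, 0.07000000)
applied force F = (-2.6000, -2.6000, 2.8000)

F = (-2.6000, -2.6000, 2.8000)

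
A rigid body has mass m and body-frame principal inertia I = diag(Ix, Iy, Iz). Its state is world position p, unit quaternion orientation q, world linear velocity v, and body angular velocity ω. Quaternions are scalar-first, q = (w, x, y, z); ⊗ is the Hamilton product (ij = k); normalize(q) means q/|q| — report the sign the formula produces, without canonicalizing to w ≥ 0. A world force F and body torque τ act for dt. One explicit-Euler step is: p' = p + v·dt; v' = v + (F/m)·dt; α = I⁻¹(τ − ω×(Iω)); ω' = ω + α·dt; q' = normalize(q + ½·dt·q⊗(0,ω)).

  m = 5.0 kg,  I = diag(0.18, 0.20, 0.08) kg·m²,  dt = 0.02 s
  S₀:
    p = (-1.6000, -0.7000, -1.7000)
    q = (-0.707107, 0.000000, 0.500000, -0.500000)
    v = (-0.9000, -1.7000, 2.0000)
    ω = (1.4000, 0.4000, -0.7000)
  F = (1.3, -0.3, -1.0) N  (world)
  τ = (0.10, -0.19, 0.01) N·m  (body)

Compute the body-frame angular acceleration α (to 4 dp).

ω×(Iω) gyroscopic = (0.0336, -0.0980, 0.0112)
α = I⁻¹(τ − ω×Iω) = (0.3689, -0.4600, -0.0150)

α = (0.3689, -0.4600, -0.0150)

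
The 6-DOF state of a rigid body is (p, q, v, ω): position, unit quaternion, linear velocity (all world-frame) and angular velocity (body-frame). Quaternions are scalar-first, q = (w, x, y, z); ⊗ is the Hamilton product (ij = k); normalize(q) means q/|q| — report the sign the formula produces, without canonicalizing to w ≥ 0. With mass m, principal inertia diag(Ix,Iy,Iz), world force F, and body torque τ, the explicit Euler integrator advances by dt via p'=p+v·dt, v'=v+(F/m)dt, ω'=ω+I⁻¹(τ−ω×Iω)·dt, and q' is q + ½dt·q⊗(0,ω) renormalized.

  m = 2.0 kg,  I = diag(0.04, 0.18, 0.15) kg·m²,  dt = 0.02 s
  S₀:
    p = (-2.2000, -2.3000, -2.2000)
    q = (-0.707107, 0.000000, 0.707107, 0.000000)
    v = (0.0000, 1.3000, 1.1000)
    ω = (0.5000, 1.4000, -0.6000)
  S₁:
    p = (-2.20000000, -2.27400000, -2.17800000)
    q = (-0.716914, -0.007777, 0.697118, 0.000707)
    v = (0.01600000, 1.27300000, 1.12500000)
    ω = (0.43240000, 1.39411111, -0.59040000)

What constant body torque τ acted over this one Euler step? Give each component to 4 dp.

τ = (-0.1100, -0.0200, 0.1700)

Δω = ω₁−ω₀ = (-0.06760000, -0.00588889, 0.00960000)
ω₀×(Iω₀) = (0.0252, 0.0330, 0.0980)
applied torque τ = (-0.1100, -0.0200, 0.1700)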